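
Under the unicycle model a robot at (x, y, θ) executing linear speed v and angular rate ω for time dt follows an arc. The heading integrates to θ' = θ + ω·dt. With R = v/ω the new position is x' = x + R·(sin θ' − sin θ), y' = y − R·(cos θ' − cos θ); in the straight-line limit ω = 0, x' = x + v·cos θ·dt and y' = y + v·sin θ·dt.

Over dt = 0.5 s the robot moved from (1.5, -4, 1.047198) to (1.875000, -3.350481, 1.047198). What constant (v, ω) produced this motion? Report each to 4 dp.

Δθ = 1.047198 − 1.047198 = 0.000000
ω = Δθ/dt = 0.000000/0.5 = 0.0000
ω = 0 → v = (Δx·cos θ + Δy·sin θ)/dt = 1.5000

v = 1.5000, ω = 0.0000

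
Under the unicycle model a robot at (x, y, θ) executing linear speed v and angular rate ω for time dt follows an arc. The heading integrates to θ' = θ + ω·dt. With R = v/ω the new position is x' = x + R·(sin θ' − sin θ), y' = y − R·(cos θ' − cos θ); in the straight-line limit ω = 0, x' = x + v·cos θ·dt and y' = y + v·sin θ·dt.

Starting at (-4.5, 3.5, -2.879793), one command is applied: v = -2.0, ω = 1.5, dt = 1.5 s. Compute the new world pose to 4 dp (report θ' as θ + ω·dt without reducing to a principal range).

θ' = -2.8798 + 1.5·1.5 = -0.6298
R = v/ω = -2.0/1.5 = -1.3333
x' = -4.5 + -1.3333·(sin -0.6298 − sin -2.8798) = -4.0598
y' = 3.5 − -1.3333·(cos -0.6298 − cos -2.8798) = 5.8654

(-4.0598, 5.8654, -0.6298)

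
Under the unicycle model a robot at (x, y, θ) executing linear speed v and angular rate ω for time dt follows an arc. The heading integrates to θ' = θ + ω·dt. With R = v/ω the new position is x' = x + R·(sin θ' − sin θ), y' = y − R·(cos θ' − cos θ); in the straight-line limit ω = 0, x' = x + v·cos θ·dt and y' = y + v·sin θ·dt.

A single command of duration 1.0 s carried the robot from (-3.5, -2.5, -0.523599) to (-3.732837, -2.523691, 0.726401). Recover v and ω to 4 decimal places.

Δθ = 0.726401 − -0.523599 = 1.250000
ω = Δθ/dt = 1.250000/1.0 = 1.2500
R = Δx/(sin θ' − sin θ) = -0.2000
v = R·ω = -0.2000·1.2500 = -0.2500

v = -0.2500, ω = 1.2500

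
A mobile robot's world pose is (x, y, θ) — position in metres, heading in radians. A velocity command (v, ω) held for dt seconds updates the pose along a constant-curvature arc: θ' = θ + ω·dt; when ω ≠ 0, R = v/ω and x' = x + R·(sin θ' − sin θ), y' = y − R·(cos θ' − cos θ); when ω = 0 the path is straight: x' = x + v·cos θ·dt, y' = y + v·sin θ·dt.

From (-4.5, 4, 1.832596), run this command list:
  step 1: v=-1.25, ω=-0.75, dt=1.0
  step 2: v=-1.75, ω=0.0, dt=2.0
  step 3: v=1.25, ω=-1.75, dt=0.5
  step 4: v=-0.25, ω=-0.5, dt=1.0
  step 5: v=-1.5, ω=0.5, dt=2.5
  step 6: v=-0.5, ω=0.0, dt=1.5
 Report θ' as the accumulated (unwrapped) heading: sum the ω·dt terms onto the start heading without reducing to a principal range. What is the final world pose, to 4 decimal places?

step 1: θ'=1.0826 (R=1.6667) → pose (-4.6379, 2.7869, 1.0826)
step 2: θ'=1.0826 (straight) → pose (-6.2795, -0.3042, 1.0826)
step 3: θ'=0.2076 (R=-0.7143) → pose (-5.7959, 0.0597, 0.2076)
step 4: θ'=-0.2924 (R=0.5000) → pose (-6.0431, 0.0702, -0.2924)
step 5: θ'=0.9576 (R=-3.0000) → pose (-9.3613, -1.0760, 0.9576)
step 6: θ'=0.9576 (straight) → pose (-9.7929, -1.6894, 0.9576)

(-9.7929, -1.6894, 0.9576)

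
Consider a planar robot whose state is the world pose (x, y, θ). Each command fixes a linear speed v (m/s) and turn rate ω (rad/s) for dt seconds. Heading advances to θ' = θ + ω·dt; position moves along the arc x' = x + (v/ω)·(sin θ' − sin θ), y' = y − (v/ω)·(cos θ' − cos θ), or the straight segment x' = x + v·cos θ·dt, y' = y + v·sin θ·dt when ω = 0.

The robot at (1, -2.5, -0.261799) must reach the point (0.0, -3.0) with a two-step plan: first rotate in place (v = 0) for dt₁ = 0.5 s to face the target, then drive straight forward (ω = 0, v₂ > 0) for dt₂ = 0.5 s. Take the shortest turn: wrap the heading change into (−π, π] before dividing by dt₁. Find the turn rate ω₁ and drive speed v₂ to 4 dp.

ω₁ = -4.8323, v₂ = 2.2361

heading to target = atan2(-3−-2.5, 0−1) = -2.6779
Δθ = wrap(-2.6779 − -0.2618) = -2.4161; ω₁ = Δθ/dt₁ = -4.8323
distance = √((0−1)² + (-3−-2.5)²) = 1.1180; v₂ = distance/dt₂ = 2.2361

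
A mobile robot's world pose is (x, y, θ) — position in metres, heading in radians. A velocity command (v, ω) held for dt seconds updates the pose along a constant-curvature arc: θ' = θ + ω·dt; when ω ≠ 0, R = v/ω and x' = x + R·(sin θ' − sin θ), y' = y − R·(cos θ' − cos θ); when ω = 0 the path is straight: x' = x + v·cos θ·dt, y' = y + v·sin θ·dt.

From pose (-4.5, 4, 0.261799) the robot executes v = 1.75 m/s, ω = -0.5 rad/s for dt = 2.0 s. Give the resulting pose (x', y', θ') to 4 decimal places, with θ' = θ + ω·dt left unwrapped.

θ' = 0.2618 + -0.5·2.0 = -0.7382
R = v/ω = 1.75/-0.5 = -3.5000
x' = -4.5 + -3.5000·(sin -0.7382 − sin 0.2618) = -1.2388
y' = 4 − -3.5000·(cos -0.7382 − cos 0.2618) = 3.2081

(-1.2388, 3.2081, -0.7382)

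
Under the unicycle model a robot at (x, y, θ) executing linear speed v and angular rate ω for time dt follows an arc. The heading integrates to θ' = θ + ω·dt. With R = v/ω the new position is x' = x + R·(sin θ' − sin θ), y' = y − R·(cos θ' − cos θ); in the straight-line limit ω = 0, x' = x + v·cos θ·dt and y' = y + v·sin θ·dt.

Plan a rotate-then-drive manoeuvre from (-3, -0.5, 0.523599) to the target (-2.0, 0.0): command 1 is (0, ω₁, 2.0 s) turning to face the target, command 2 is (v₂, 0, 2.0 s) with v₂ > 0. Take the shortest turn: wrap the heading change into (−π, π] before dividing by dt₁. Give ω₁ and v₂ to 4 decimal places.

heading to target = atan2(0−-0.5, -2−-3) = 0.4636
Δθ = wrap(0.4636 − 0.5236) = -0.0600; ω₁ = Δθ/dt₁ = -0.0300
distance = √((-2−-3)² + (0−-0.5)²) = 1.1180; v₂ = distance/dt₂ = 0.5590

ω₁ = -0.0300, v₂ = 0.5590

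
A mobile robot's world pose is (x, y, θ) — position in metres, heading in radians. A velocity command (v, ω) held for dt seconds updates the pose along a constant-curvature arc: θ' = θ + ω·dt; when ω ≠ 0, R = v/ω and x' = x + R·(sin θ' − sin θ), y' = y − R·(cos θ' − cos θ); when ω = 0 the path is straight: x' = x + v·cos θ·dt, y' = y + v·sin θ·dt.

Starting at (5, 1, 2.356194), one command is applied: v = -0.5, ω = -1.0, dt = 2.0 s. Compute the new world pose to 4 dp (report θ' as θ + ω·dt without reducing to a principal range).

θ' = 2.3562 + -1.0·2.0 = 0.3562
R = v/ω = -0.5/-1.0 = 0.5000
x' = 5 + 0.5000·(sin 0.3562 − sin 2.3562) = 4.8208
y' = 1 − 0.5000·(cos 0.3562 − cos 2.3562) = 0.1778

(4.8208, 0.1778, 0.3562)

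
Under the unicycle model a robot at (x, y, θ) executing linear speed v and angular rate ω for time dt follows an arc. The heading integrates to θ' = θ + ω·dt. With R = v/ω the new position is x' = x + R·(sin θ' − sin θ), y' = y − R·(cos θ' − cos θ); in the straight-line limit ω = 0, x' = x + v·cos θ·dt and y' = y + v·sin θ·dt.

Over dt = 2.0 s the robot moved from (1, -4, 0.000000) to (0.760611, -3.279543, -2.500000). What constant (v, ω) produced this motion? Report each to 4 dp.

Δθ = -2.500000 − 0.000000 = -2.500000
ω = Δθ/dt = -2.500000/2.0 = -1.2500
R = −Δy/(cos θ' − cos θ) = 0.4000
v = R·ω = 0.4000·-1.2500 = -0.5000

v = -0.5000, ω = -1.2500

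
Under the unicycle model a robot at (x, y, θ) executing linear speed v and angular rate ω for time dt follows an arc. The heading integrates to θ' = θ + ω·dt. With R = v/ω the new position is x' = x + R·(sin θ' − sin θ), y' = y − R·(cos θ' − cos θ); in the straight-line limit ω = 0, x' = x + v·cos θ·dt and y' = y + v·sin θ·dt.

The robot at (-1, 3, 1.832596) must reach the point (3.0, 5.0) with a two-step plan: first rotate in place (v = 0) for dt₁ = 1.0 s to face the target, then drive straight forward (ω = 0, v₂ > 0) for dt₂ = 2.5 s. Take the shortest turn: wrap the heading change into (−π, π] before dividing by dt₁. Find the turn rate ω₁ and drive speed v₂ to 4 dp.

heading to target = atan2(5−3, 3−-1) = 0.4636
Δθ = wrap(0.4636 − 1.8326) = -1.3689; ω₁ = Δθ/dt₁ = -1.3689
distance = √((3−-1)² + (5−3)²) = 4.4721; v₂ = distance/dt₂ = 1.7889

ω₁ = -1.3689, v₂ = 1.7889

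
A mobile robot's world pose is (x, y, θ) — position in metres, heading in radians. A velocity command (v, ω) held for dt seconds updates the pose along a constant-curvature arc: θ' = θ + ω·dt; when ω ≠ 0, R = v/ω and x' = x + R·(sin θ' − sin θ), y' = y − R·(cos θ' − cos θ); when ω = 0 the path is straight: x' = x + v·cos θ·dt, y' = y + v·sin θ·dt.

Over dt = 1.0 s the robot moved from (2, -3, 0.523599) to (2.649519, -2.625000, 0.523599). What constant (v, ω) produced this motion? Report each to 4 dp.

Δθ = 0.523599 − 0.523599 = 0.000000
ω = Δθ/dt = 0.000000/1.0 = 0.0000
ω = 0 → v = (Δx·cos θ + Δy·sin θ)/dt = 0.7500

v = 0.7500, ω = 0.0000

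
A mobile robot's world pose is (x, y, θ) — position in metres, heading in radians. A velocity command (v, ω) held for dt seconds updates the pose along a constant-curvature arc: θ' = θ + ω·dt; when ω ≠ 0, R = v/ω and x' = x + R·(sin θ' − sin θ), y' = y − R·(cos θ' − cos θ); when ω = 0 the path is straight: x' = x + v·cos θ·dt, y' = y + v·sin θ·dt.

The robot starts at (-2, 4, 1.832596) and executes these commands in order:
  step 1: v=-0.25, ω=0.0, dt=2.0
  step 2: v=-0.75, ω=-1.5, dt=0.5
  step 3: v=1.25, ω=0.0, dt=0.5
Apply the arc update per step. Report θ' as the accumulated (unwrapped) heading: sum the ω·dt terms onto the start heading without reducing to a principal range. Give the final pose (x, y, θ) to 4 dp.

step 1: θ'=1.8326 (straight) → pose (-1.8706, 3.5170, 1.8326)
step 2: θ'=1.0826 (R=0.5000) → pose (-1.9120, 3.1531, 1.0826)
step 3: θ'=1.0826 (straight) → pose (-1.6188, 3.7051, 1.0826)

(-1.6188, 3.7051, 1.0826)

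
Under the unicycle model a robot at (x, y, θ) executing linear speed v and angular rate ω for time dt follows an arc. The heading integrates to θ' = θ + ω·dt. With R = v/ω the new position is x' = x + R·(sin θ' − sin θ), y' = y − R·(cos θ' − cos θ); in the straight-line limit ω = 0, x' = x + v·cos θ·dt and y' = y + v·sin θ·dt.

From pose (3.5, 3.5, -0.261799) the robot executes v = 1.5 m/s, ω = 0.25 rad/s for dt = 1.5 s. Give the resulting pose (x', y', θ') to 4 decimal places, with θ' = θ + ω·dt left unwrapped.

(5.7307, 3.3340, 0.1132)

θ' = -0.2618 + 0.25·1.5 = 0.1132
R = v/ω = 1.5/0.25 = 6.0000
x' = 3.5 + 6.0000·(sin 0.1132 − sin -0.2618) = 5.7307
y' = 3.5 − 6.0000·(cos 0.1132 − cos -0.2618) = 3.3340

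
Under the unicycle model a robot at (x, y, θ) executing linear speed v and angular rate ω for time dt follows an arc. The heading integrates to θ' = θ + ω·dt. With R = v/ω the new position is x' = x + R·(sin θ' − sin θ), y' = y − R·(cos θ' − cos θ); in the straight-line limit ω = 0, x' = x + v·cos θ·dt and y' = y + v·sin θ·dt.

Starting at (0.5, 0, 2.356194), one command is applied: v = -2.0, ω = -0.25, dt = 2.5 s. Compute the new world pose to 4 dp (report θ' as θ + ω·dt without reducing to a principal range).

(2.7405, -4.3792, 1.7312)

θ' = 2.3562 + -0.25·2.5 = 1.7312
R = v/ω = -2.0/-0.25 = 8.0000
x' = 0.5 + 8.0000·(sin 1.7312 − sin 2.3562) = 2.7405
y' = 0 − 8.0000·(cos 1.7312 − cos 2.3562) = -4.3792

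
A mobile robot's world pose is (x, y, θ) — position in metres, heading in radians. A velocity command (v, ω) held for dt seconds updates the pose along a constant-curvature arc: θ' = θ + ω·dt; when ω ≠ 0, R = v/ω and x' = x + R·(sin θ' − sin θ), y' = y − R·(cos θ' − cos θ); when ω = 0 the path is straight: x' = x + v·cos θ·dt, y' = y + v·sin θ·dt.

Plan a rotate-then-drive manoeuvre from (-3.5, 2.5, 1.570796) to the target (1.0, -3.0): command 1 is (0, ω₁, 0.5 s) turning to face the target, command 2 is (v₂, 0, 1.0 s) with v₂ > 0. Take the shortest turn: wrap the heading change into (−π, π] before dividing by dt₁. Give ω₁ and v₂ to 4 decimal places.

heading to target = atan2(-3−2.5, 1−-3.5) = -0.8851
Δθ = wrap(-0.8851 − 1.5708) = -2.4559; ω₁ = Δθ/dt₁ = -4.9117
distance = √((1−-3.5)² + (-3−2.5)²) = 7.1063; v₂ = distance/dt₂ = 7.1063

ω₁ = -4.9117, v₂ = 7.1063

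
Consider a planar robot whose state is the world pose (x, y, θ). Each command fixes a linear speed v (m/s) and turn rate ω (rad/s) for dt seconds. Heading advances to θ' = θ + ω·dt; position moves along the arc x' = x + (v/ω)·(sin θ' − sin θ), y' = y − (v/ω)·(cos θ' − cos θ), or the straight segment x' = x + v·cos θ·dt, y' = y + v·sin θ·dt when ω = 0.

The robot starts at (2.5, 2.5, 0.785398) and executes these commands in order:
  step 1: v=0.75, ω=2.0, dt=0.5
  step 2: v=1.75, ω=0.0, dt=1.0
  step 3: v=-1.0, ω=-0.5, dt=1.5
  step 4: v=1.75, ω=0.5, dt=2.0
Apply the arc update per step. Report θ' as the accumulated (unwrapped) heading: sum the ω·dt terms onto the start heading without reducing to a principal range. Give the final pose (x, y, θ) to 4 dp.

(2.1133, 6.4625, 2.0354)

step 1: θ'=1.7854 (R=0.3750) → pose (2.6012, 2.8450, 1.7854)
step 2: θ'=1.7854 (straight) → pose (2.2286, 4.5549, 1.7854)
step 3: θ'=1.0354 (R=2.0000) → pose (1.9946, 3.1086, 1.0354)
step 4: θ'=2.0354 (R=3.5000) → pose (2.1133, 6.4625, 2.0354)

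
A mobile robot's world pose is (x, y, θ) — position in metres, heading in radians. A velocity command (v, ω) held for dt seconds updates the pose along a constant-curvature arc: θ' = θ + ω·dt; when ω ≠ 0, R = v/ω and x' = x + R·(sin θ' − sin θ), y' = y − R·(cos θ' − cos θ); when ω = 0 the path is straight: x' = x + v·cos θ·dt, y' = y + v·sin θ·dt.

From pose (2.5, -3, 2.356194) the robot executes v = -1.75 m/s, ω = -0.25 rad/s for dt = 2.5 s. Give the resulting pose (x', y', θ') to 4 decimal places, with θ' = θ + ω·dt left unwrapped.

(4.4604, -6.8318, 1.7312)

θ' = 2.3562 + -0.25·2.5 = 1.7312
R = v/ω = -1.75/-0.25 = 7.0000
x' = 2.5 + 7.0000·(sin 1.7312 − sin 2.3562) = 4.4604
y' = -3 − 7.0000·(cos 1.7312 − cos 2.3562) = -6.8318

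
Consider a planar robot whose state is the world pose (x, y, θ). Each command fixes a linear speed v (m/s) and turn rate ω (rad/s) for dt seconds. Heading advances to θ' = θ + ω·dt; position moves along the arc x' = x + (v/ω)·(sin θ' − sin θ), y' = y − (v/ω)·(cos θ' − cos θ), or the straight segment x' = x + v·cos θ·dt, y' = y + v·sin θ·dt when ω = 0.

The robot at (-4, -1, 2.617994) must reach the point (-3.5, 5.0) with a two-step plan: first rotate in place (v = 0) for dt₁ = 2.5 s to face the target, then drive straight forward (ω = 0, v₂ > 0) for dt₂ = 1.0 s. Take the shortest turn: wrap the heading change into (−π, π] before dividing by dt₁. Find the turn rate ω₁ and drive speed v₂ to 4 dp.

ω₁ = -0.4521, v₂ = 6.0208

heading to target = atan2(5−-1, -3.5−-4) = 1.4877
Δθ = wrap(1.4877 − 2.6180) = -1.1303; ω₁ = Δθ/dt₁ = -0.4521
distance = √((-3.5−-4)² + (5−-1)²) = 6.0208; v₂ = distance/dt₂ = 6.0208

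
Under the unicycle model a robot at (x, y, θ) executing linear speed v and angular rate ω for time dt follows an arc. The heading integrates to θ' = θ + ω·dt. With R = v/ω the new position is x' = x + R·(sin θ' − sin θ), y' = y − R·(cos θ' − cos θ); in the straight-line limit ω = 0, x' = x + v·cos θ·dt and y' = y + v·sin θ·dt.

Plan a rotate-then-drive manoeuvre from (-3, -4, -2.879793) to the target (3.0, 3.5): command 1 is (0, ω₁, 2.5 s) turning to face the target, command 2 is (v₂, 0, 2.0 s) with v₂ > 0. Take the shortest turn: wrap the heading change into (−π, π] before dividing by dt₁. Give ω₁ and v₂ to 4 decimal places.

ω₁ = -1.0029, v₂ = 4.8023

heading to target = atan2(3.5−-4, 3−-3) = 0.8961
Δθ = wrap(0.8961 − -2.8798) = -2.5073; ω₁ = Δθ/dt₁ = -1.0029
distance = √((3−-3)² + (3.5−-4)²) = 9.6047; v₂ = distance/dt₂ = 4.8023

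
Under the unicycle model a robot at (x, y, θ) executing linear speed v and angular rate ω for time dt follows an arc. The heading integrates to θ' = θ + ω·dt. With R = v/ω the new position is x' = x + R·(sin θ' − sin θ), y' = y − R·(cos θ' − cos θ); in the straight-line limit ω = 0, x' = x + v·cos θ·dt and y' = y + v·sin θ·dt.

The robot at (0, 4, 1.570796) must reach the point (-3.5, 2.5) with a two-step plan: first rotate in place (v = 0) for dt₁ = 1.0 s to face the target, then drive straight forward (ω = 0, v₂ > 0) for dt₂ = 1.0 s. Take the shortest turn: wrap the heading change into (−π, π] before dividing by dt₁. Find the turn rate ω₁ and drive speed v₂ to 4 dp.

heading to target = atan2(2.5−4, -3.5−0) = -2.7367
Δθ = wrap(-2.7367 − 1.5708) = 1.9757; ω₁ = Δθ/dt₁ = 1.9757
distance = √((-3.5−0)² + (2.5−4)²) = 3.8079; v₂ = distance/dt₂ = 3.8079

ω₁ = 1.9757, v₂ = 3.8079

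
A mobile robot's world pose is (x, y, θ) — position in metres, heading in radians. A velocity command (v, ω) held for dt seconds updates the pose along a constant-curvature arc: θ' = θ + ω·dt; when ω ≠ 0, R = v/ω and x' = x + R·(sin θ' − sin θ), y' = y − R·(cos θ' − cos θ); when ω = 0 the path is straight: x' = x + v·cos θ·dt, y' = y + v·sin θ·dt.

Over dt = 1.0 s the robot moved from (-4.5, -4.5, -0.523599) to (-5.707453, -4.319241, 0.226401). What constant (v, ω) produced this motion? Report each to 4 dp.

v = -1.2500, ω = 0.7500

Δθ = 0.226401 − -0.523599 = 0.750000
ω = Δθ/dt = 0.750000/1.0 = 0.7500
R = Δx/(sin θ' − sin θ) = -1.6667
v = R·ω = -1.6667·0.7500 = -1.2500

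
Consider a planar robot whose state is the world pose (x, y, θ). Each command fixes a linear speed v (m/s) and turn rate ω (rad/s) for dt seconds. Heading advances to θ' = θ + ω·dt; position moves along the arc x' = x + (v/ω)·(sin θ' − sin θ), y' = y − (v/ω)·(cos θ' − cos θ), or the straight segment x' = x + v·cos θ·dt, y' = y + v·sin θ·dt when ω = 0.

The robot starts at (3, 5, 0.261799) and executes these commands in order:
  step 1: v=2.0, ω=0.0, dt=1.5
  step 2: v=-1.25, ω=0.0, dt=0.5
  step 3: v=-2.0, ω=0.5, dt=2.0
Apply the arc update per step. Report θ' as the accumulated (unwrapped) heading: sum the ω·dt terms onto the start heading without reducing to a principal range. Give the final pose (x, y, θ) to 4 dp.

step 1: θ'=0.2618 (straight) → pose (5.8978, 5.7765, 0.2618)
step 2: θ'=0.2618 (straight) → pose (5.2941, 5.6147, 0.2618)
step 3: θ'=1.2618 (R=-4.0000) → pose (2.5188, 2.9674, 1.2618)

(2.5188, 2.9674, 1.2618)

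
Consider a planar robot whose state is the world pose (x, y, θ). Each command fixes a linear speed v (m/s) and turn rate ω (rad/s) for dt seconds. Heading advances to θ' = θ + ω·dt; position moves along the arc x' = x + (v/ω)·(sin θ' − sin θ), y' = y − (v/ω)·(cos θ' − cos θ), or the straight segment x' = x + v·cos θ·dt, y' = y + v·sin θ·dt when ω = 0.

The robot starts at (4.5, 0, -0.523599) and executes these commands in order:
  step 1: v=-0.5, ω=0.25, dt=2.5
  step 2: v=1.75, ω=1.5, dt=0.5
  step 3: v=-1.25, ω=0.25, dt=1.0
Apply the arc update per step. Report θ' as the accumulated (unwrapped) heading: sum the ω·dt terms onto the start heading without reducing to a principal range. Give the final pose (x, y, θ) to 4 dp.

step 1: θ'=0.1014 (R=-2.0000) → pose (3.2975, 0.2577, 0.1014)
step 2: θ'=0.8514 (R=1.1667) → pose (4.0570, 0.6496, 0.8514)
step 3: θ'=1.1014 (R=-5.0000) → pose (3.3588, -0.3833, 1.1014)

(3.3588, -0.3833, 1.1014)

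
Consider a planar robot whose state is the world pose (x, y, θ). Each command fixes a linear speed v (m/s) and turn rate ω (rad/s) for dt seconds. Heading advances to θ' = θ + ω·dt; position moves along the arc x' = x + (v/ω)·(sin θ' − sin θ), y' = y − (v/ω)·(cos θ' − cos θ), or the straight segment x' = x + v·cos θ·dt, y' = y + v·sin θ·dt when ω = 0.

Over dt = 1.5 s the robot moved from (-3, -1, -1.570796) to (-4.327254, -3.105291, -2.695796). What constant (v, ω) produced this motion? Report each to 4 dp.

Δθ = -2.695796 − -1.570796 = -1.125000
ω = Δθ/dt = -1.125000/1.5 = -0.7500
R = −Δy/(cos θ' − cos θ) = -2.3333
v = R·ω = -2.3333·-0.7500 = 1.7500

v = 1.7500, ω = -0.7500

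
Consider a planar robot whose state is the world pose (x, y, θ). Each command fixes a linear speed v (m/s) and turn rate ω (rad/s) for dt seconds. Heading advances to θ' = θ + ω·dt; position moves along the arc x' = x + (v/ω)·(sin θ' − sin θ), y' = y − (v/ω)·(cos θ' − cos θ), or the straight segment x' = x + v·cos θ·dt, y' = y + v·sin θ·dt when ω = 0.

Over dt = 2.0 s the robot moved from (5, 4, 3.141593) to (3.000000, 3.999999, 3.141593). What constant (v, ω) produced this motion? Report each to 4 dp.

Δθ = 3.141593 − 3.141593 = 0.000000
ω = Δθ/dt = 0.000000/2.0 = 0.0000
ω = 0 → v = (Δx·cos θ + Δy·sin θ)/dt = 1.0000

v = 1.0000, ω = 0.0000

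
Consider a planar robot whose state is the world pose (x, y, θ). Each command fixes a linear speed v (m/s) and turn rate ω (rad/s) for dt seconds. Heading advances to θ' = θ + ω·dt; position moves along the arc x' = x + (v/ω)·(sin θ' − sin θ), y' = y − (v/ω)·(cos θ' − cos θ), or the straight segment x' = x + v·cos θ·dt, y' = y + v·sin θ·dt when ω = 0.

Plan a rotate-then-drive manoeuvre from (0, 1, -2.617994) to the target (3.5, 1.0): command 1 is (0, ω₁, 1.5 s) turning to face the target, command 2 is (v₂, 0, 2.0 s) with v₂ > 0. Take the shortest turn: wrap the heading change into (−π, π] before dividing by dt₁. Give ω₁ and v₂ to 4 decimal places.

ω₁ = 1.7453, v₂ = 1.7500

heading to target = atan2(1−1, 3.5−0) = 0.0000
Δθ = wrap(0.0000 − -2.6180) = 2.6180; ω₁ = Δθ/dt₁ = 1.7453
distance = √((3.5−0)² + (1−1)²) = 3.5000; v₂ = distance/dt₂ = 1.7500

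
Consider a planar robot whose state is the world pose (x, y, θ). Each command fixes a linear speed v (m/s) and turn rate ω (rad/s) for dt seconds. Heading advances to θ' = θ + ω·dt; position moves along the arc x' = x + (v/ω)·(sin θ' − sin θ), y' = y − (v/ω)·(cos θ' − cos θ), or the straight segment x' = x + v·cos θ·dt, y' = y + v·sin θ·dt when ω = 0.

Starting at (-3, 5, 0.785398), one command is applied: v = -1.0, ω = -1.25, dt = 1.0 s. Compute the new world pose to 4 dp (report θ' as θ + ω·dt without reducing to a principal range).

θ' = 0.7854 + -1.25·1.0 = -0.4646
R = v/ω = -1.0/-1.25 = 0.8000
x' = -3 + 0.8000·(sin -0.4646 − sin 0.7854) = -3.9241
y' = 5 − 0.8000·(cos -0.4646 − cos 0.7854) = 4.8505

(-3.9241, 4.8505, -0.4646)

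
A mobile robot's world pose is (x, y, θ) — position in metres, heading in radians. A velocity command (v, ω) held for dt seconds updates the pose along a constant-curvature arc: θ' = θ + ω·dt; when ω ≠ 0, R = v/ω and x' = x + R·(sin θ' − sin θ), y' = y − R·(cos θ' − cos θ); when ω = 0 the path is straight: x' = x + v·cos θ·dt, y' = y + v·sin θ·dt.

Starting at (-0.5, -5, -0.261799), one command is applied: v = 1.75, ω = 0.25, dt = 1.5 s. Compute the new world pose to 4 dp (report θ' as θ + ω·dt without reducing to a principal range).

(2.1024, -5.1937, 0.1132)

θ' = -0.2618 + 0.25·1.5 = 0.1132
R = v/ω = 1.75/0.25 = 7.0000
x' = -0.5 + 7.0000·(sin 0.1132 − sin -0.2618) = 2.1024
y' = -5 − 7.0000·(cos 0.1132 − cos -0.2618) = -5.1937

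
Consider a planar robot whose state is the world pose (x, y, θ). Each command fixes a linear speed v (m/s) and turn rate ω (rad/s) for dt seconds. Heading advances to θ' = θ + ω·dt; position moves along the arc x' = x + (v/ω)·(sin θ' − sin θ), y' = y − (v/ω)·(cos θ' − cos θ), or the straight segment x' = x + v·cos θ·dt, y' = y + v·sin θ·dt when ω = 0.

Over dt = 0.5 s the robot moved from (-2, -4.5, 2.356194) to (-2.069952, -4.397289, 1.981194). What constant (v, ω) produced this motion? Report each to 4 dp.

Δθ = 1.981194 − 2.356194 = -0.375000
ω = Δθ/dt = -0.375000/0.5 = -0.7500
R = −Δy/(cos θ' − cos θ) = -0.3333
v = R·ω = -0.3333·-0.7500 = 0.2500

v = 0.2500, ω = -0.7500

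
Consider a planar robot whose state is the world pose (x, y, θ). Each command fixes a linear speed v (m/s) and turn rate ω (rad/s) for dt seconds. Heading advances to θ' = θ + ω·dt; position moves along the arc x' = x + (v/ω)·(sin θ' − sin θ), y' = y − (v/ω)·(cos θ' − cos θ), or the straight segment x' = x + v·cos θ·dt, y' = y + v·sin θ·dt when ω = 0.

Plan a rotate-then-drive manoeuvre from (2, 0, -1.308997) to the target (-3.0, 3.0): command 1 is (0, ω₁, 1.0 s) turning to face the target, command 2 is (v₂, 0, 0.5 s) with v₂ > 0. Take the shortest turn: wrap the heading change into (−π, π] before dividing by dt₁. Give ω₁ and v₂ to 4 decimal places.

heading to target = atan2(3−0, -3−2) = 2.6012
Δθ = wrap(2.6012 − -1.3090) = -2.3730; ω₁ = Δθ/dt₁ = -2.3730
distance = √((-3−2)² + (3−0)²) = 5.8310; v₂ = distance/dt₂ = 11.6619

ω₁ = -2.3730, v₂ = 11.6619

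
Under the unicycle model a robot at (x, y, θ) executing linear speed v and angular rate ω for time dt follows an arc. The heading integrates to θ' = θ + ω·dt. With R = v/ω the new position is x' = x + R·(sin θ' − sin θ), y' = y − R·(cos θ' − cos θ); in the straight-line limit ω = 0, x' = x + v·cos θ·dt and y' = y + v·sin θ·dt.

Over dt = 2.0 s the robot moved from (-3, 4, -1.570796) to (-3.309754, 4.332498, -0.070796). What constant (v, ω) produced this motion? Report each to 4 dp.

Δθ = -0.070796 − -1.570796 = 1.500000
ω = Δθ/dt = 1.500000/2.0 = 0.7500
R = −Δy/(cos θ' − cos θ) = -0.3333
v = R·ω = -0.3333·0.7500 = -0.2500

v = -0.2500, ω = 0.7500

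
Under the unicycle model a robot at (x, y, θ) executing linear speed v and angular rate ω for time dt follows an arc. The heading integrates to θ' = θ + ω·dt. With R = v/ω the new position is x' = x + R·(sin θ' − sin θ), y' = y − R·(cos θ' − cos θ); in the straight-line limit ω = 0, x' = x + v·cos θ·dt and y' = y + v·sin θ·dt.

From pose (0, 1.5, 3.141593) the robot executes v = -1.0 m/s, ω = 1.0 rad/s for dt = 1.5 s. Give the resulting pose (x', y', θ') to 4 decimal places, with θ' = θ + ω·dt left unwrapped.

(0.9975, 2.4293, 4.6416)

θ' = 3.1416 + 1.0·1.5 = 4.6416
R = v/ω = -1.0/1.0 = -1.0000
x' = 0 + -1.0000·(sin 4.6416 − sin 3.1416) = 0.9975
y' = 1.5 − -1.0000·(cos 4.6416 − cos 3.1416) = 2.4293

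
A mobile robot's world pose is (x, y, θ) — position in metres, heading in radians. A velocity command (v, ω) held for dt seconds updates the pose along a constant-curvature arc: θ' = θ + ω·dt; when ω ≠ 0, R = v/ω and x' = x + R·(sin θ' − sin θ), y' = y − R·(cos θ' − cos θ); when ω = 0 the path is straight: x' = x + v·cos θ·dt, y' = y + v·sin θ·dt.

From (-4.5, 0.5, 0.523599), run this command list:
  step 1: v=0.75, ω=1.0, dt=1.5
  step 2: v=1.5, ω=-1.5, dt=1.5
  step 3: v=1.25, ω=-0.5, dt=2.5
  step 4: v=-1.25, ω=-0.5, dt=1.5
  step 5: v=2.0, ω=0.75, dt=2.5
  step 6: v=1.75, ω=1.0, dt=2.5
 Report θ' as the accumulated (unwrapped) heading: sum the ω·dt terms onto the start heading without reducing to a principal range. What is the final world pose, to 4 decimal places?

step 1: θ'=2.0236 (R=0.7500) → pose (-4.2006, 1.4776, 2.0236)
step 2: θ'=-0.2264 (R=-1.0000) → pose (-3.0769, 2.8896, -0.2264)
step 3: θ'=-1.4764 (R=-2.5000) → pose (-1.1492, 0.6890, -1.4764)
step 4: θ'=-2.2264 (R=2.5000) → pose (-0.6420, 2.4488, -2.2264)
step 5: θ'=-0.3514 (R=2.6667) → pose (0.5539, -1.6806, -0.3514)
step 6: θ'=2.1486 (R=1.7500) → pose (2.6222, 0.9182, 2.1486)

(2.6222, 0.9182, 2.1486)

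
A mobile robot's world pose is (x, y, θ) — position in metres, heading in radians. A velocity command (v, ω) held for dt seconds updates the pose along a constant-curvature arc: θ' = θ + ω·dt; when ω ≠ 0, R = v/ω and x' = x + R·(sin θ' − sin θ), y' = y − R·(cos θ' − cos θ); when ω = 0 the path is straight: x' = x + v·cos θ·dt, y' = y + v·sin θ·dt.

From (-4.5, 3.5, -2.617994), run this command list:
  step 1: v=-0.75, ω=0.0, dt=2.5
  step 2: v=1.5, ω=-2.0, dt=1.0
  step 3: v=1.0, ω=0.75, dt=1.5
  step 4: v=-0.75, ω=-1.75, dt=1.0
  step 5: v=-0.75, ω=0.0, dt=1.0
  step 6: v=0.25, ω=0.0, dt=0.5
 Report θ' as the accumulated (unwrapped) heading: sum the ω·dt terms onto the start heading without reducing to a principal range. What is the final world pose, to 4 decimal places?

(-4.9605, 4.9842, -5.2430)

step 1: θ'=-2.6180 (straight) → pose (-2.8762, 4.4375, -2.6180)
step 2: θ'=-4.6180 (R=-0.7500) → pose (-3.9979, 5.0163, -4.6180)
step 3: θ'=-3.4930 (R=1.3333) → pose (-4.8663, 6.1425, -3.4930)
step 4: θ'=-5.2430 (R=0.4286) → pose (-4.6442, 5.5232, -5.2430)
step 5: θ'=-5.2430 (straight) → pose (-5.0237, 4.8764, -5.2430)
step 6: θ'=-5.2430 (straight) → pose (-4.9605, 4.9842, -5.2430)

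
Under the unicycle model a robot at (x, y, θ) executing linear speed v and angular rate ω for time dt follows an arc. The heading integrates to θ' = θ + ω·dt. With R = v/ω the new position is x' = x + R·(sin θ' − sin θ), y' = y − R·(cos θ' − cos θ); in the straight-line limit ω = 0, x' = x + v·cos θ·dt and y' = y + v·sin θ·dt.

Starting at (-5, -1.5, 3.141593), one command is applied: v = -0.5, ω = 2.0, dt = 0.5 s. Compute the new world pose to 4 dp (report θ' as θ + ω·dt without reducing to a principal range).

(-4.7896, -1.3851, 4.1416)

θ' = 3.1416 + 2.0·0.5 = 4.1416
R = v/ω = -0.5/2.0 = -0.2500
x' = -5 + -0.2500·(sin 4.1416 − sin 3.1416) = -4.7896
y' = -1.5 − -0.2500·(cos 4.1416 − cos 3.1416) = -1.3851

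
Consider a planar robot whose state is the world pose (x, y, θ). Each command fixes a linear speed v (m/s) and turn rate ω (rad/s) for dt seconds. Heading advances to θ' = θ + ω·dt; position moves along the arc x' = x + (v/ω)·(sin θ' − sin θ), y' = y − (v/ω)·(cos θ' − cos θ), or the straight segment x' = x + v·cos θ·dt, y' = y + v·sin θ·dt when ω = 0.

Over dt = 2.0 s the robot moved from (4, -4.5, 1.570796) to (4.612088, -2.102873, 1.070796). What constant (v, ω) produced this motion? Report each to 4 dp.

Δθ = 1.070796 − 1.570796 = -0.500000
ω = Δθ/dt = -0.500000/2.0 = -0.2500
R = −Δy/(cos θ' − cos θ) = -5.0000
v = R·ω = -5.0000·-0.2500 = 1.2500

v = 1.2500, ω = -0.2500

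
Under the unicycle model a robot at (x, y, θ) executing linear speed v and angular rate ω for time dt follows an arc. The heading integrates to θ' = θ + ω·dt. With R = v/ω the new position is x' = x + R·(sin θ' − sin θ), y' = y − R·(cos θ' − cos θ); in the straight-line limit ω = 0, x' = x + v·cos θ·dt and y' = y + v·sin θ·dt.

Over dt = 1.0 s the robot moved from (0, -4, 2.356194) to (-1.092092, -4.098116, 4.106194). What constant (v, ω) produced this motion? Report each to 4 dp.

Δθ = 4.106194 − 2.356194 = 1.750000
ω = Δθ/dt = 1.750000/1.0 = 1.7500
R = Δx/(sin θ' − sin θ) = 0.7143
v = R·ω = 0.7143·1.7500 = 1.2500

v = 1.2500, ω = 1.7500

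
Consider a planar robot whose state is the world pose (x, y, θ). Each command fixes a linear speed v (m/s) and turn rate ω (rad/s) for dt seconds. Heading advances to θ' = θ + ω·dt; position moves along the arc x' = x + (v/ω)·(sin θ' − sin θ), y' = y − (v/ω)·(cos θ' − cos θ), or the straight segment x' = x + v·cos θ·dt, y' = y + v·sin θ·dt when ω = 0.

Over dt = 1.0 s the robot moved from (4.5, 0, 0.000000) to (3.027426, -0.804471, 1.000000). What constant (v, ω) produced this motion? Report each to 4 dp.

Δθ = 1.000000 − 0.000000 = 1.000000
ω = Δθ/dt = 1.000000/1.0 = 1.0000
R = Δx/(sin θ' − sin θ) = -1.7500
v = R·ω = -1.7500·1.0000 = -1.7500

v = -1.7500, ω = 1.0000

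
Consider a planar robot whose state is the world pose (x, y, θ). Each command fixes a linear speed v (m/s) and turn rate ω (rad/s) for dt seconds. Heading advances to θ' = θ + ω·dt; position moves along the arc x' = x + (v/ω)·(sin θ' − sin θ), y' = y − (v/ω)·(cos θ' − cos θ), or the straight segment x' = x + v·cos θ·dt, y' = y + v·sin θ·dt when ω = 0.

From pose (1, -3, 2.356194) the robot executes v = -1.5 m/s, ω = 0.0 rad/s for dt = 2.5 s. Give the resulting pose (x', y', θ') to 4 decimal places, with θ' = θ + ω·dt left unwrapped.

θ' = 2.3562 + 0.0·2.5 = 2.3562
ω = 0 → straight: x' = 1 + -1.5·cos(2.3562)·2.5 = 3.6516
y' = -3 + -1.5·sin(2.3562)·2.5 = -5.6517

(3.6516, -5.6517, 2.3562)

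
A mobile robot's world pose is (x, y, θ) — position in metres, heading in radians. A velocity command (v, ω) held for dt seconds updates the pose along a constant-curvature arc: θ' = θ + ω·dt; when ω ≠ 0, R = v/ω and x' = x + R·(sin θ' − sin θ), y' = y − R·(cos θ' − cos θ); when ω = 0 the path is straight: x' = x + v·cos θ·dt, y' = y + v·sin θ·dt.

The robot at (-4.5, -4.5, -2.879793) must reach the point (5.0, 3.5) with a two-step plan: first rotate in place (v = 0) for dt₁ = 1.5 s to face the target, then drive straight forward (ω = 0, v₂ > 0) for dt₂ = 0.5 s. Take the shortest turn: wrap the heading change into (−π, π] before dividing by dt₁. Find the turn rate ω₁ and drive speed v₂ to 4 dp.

ω₁ = -1.8023, v₂ = 24.8395

heading to target = atan2(3.5−-4.5, 5−-4.5) = 0.6999
Δθ = wrap(0.6999 − -2.8798) = -2.7035; ω₁ = Δθ/dt₁ = -1.8023
distance = √((5−-4.5)² + (3.5−-4.5)²) = 12.4197; v₂ = distance/dt₂ = 24.8395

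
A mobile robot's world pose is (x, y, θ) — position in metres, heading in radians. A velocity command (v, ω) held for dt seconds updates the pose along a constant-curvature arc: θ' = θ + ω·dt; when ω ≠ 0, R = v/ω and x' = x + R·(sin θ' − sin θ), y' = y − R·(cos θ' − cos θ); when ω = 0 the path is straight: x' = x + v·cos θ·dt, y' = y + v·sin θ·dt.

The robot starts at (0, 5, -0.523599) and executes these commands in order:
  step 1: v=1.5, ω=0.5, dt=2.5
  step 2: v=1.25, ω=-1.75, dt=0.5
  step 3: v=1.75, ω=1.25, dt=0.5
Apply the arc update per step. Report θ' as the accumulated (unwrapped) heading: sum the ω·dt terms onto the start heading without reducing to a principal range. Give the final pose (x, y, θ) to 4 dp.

(4.9220, 5.6683, 0.4764)

step 1: θ'=0.7264 (R=3.0000) → pose (3.4926, 5.3554, 0.7264)
step 2: θ'=-0.1486 (R=-0.7143) → pose (4.0727, 5.5278, -0.1486)
step 3: θ'=0.4764 (R=1.4000) → pose (4.9220, 5.6683, 0.4764)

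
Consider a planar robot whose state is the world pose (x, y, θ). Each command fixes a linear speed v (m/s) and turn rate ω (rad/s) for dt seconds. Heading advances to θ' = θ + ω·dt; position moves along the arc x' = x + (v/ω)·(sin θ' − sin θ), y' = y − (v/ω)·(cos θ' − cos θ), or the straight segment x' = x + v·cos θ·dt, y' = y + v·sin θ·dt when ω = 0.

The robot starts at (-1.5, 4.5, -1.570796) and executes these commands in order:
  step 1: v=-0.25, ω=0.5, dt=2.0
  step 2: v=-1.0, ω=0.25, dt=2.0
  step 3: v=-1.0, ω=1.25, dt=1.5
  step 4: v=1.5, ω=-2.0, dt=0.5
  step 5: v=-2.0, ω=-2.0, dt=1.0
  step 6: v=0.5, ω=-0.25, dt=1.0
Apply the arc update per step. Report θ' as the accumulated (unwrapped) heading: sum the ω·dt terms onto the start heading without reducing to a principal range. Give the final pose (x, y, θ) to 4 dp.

step 1: θ'=-0.5708 (R=-0.5000) → pose (-1.7298, 4.9207, -0.5708)
step 2: θ'=-0.0708 (R=-4.0000) → pose (-3.6081, 5.5448, -0.0708)
step 3: θ'=1.8042 (R=-0.8000) → pose (-4.4430, 4.5618, 1.8042)
step 4: θ'=0.8042 (R=-0.7500) → pose (-4.2536, 5.2555, 0.8042)
step 5: θ'=-1.1958 (R=1.0000) → pose (-5.9043, 5.5829, -1.1958)
step 6: θ'=-1.4458 (R=-2.0000) → pose (-5.7810, 5.0998, -1.4458)

(-5.7810, 5.0998, -1.4458)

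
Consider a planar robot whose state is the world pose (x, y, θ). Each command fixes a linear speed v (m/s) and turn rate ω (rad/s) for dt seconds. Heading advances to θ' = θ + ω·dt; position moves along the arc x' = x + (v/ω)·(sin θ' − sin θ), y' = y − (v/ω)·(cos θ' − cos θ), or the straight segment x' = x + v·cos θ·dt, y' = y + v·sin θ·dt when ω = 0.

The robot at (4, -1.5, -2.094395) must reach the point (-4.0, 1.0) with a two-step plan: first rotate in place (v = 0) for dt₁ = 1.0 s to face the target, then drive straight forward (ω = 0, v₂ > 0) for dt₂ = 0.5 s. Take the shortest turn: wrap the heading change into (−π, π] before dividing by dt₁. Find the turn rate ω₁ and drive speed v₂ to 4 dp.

heading to target = atan2(1−-1.5, -4−4) = 2.8387
Δθ = wrap(2.8387 − -2.0944) = -1.3501; ω₁ = Δθ/dt₁ = -1.3501
distance = √((-4−4)² + (1−-1.5)²) = 8.3815; v₂ = distance/dt₂ = 16.7631

ω₁ = -1.3501, v₂ = 16.7631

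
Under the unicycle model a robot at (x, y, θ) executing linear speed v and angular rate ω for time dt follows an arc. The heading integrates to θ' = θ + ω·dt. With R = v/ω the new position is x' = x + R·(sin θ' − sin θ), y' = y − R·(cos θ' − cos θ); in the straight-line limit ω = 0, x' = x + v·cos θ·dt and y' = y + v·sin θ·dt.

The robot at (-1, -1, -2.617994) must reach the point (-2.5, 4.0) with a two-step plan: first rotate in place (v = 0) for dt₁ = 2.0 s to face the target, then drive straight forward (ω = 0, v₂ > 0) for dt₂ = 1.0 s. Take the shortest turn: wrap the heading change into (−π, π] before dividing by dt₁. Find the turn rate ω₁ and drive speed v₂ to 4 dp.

ω₁ = -0.9015, v₂ = 5.2202

heading to target = atan2(4−-1, -2.5−-1) = 1.8623
Δθ = wrap(1.8623 − -2.6180) = -1.8029; ω₁ = Δθ/dt₁ = -0.9015
distance = √((-2.5−-1)² + (4−-1)²) = 5.2202; v₂ = distance/dt₂ = 5.2202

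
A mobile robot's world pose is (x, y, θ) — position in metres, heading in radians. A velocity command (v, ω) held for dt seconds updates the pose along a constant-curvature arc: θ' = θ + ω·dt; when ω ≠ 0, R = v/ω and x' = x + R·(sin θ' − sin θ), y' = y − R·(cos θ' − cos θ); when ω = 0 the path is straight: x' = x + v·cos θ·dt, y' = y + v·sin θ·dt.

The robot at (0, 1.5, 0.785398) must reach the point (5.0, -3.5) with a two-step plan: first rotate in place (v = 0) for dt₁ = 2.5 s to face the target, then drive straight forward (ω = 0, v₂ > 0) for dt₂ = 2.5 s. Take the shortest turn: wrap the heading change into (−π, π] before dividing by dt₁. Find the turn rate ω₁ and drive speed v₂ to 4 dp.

ω₁ = -0.6283, v₂ = 2.8284

heading to target = atan2(-3.5−1.5, 5−0) = -0.7854
Δθ = wrap(-0.7854 − 0.7854) = -1.5708; ω₁ = Δθ/dt₁ = -0.6283
distance = √((5−0)² + (-3.5−1.5)²) = 7.0711; v₂ = distance/dt₂ = 2.8284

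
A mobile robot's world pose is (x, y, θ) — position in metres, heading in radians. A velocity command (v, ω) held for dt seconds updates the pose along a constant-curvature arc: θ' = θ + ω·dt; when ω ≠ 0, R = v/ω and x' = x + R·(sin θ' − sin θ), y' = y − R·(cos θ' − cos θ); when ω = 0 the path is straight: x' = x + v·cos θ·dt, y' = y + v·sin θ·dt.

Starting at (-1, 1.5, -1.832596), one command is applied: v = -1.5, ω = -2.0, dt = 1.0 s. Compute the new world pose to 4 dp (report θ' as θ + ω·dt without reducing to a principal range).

θ' = -1.8326 + -2.0·1.0 = -3.8326
R = v/ω = -1.5/-2.0 = 0.7500
x' = -1 + 0.7500·(sin -3.8326 − sin -1.8326) = 0.2024
y' = 1.5 − 0.7500·(cos -3.8326 − cos -1.8326) = 1.8838

(0.2024, 1.8838, -3.8326)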